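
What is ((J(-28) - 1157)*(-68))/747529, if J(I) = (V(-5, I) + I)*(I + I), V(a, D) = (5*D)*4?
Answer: -2160428/747529 ≈ -2.8901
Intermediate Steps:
V(a, D) = 20*D
J(I) = 42*I² (J(I) = (20*I + I)*(I + I) = (21*I)*(2*I) = 42*I²)
((J(-28) - 1157)*(-68))/747529 = ((42*(-28)² - 1157)*(-68))/747529 = ((42*784 - 1157)*(-68))*(1/747529) = ((32928 - 1157)*(-68))*(1/747529) = (31771*(-68))*(1/747529) = -2160428*1/747529 = -2160428/747529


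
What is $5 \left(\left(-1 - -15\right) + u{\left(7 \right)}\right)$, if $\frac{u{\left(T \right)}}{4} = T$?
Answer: $210$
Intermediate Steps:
$u{\left(T \right)} = 4 T$
$5 \left(\left(-1 - -15\right) + u{\left(7 \right)}\right) = 5 \left(\left(-1 - -15\right) + 4 \cdot 7\right) = 5 \left(\left(-1 + 15\right) + 28\right) = 5 \left(14 + 28\right) = 5 \cdot 42 = 210$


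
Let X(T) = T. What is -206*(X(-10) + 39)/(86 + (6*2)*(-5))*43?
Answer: -128441/13 ≈ -9880.1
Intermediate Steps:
-206*(X(-10) + 39)/(86 + (6*2)*(-5))*43 = -206*(-10 + 39)/(86 + (6*2)*(-5))*43 = -5974/(86 + 12*(-5))*43 = -5974/(86 - 60)*43 = -5974/26*43 = -206*29/26*43 = -2987/13*43 = -128441/13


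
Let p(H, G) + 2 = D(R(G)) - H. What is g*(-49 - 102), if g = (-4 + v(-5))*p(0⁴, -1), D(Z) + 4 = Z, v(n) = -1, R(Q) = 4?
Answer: -1510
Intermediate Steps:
D(Z) = -4 + Z
p(H, G) = -2 - H (p(H, G) = -2 + ((-4 + 4) - H) = -2 + (0 - H) = -2 - H)
g = 10 (g = (-4 - 1)*(-2 - 1*0⁴) = -5*(-2 - 1*0) = -5*(-2 + 0) = -5*(-2) = 10)
g*(-49 - 102) = 10*(-49 - 102) = 10*(-151) = -1510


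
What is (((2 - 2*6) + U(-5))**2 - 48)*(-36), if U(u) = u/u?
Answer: -1188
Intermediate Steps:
U(u) = 1
(((2 - 2*6) + U(-5))**2 - 48)*(-36) = (((2 - 2*6) + 1)**2 - 48)*(-36) = (((2 - 12) + 1)**2 - 48)*(-36) = ((-10 + 1)**2 - 48)*(-36) = ((-9)**2 - 48)*(-36) = (81 - 48)*(-36) = 33*(-36) = -1188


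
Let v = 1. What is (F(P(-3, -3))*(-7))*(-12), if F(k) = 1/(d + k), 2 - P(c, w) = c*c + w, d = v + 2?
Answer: -84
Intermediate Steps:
d = 3 (d = 1 + 2 = 3)
P(c, w) = 2 - w - c² (P(c, w) = 2 - (c*c + w) = 2 - (c² + w) = 2 - (w + c²) = 2 + (-w - c²) = 2 - w - c²)
F(k) = 1/(3 + k)
(F(P(-3, -3))*(-7))*(-12) = (-7/(3 + (2 - 1*(-3) - 1*(-3)²)))*(-12) = (-7/(3 + (2 + 3 - 1*9)))*(-12) = (-7/(3 + (2 + 3 - 9)))*(-12) = (-7/(3 - 4))*(-12) = (-7/(-1))*(-12) = -1*(-7)*(-12) = 7*(-12) = -84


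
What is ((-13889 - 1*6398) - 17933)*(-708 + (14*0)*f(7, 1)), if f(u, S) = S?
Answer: 27059760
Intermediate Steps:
((-13889 - 1*6398) - 17933)*(-708 + (14*0)*f(7, 1)) = ((-13889 - 1*6398) - 17933)*(-708 + (14*0)*1) = ((-13889 - 6398) - 17933)*(-708 + 0*1) = (-20287 - 17933)*(-708 + 0) = -38220*(-708) = 27059760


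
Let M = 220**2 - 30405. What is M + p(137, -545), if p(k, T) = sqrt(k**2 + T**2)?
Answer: 17995 + sqrt(315794) ≈ 18557.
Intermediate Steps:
p(k, T) = sqrt(T**2 + k**2)
M = 17995 (M = 48400 - 30405 = 17995)
M + p(137, -545) = 17995 + sqrt((-545)**2 + 137**2) = 17995 + sqrt(297025 + 18769) = 17995 + sqrt(315794)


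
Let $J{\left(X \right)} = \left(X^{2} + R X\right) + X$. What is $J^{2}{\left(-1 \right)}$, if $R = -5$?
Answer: $25$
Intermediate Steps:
$J{\left(X \right)} = X^{2} - 4 X$ ($J{\left(X \right)} = \left(X^{2} - 5 X\right) + X = X^{2} - 4 X$)
$J^{2}{\left(-1 \right)} = \left(- (-4 - 1)\right)^{2} = \left(\left(-1\right) \left(-5\right)\right)^{2} = 5^{2} = 25$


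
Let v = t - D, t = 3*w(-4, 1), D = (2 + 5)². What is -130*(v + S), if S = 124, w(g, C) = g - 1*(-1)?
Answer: -8580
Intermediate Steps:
D = 49 (D = 7² = 49)
w(g, C) = 1 + g (w(g, C) = g + 1 = 1 + g)
t = -9 (t = 3*(1 - 4) = 3*(-3) = -9)
v = -58 (v = -9 - 1*49 = -9 - 49 = -58)
-130*(v + S) = -130*(-58 + 124) = -130*66 = -8580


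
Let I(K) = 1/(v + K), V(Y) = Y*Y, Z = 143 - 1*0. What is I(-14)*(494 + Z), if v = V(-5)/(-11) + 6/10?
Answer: -35035/862 ≈ -40.644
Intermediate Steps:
Z = 143 (Z = 143 + 0 = 143)
V(Y) = Y**2
v = -92/55 (v = (-5)**2/(-11) + 6/10 = 25*(-1/11) + 6*(1/10) = -25/11 + 3/5 = -92/55 ≈ -1.6727)
I(K) = 1/(-92/55 + K)
I(-14)*(494 + Z) = (55/(-92 + 55*(-14)))*(494 + 143) = (55/(-92 - 770))*637 = (55/(-862))*637 = (55*(-1/862))*637 = -55/862*637 = -35035/862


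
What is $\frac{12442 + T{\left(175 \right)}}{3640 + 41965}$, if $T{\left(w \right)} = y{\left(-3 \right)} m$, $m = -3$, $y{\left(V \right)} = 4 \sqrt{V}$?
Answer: $\frac{12442}{45605} - \frac{12 i \sqrt{3}}{45605} \approx 0.27282 - 0.00045575 i$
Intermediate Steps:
$T{\left(w \right)} = - 12 i \sqrt{3}$ ($T{\left(w \right)} = 4 \sqrt{-3} \left(-3\right) = 4 i \sqrt{3} \left(-3\right) = - 12 i \sqrt{3}$)
$\frac{12442 + T{\left(175 \right)}}{3640 + 41965} = \frac{12442 - 12 i \sqrt{3}}{3640 + 41965} = \frac{12442 - 12 i \sqrt{3}}{45605} = \left(12442 - 12 i \sqrt{3}\right) \frac{1}{45605} = \frac{12442}{45605} - \frac{12 i \sqrt{3}}{45605}$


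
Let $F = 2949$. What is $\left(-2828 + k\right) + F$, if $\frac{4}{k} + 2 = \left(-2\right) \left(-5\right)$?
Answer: $\frac{243}{2} \approx 121.5$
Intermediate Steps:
$k = \frac{1}{2}$ ($k = \frac{4}{-2 - -10} = \frac{4}{-2 + 10} = \frac{4}{8} = 4 \cdot \frac{1}{8} = \frac{1}{2} \approx 0.5$)
$\left(-2828 + k\right) + F = \left(-2828 + \frac{1}{2}\right) + 2949 = - \frac{5655}{2} + 2949 = \frac{243}{2}$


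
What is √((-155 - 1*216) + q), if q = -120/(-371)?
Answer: I*√51020291/371 ≈ 19.253*I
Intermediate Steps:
q = 120/371 (q = -120*(-1/371) = 120/371 ≈ 0.32345)
√((-155 - 1*216) + q) = √((-155 - 1*216) + 120/371) = √((-155 - 216) + 120/371) = √(-371 + 120/371) = √(-137521/371) = I*√51020291/371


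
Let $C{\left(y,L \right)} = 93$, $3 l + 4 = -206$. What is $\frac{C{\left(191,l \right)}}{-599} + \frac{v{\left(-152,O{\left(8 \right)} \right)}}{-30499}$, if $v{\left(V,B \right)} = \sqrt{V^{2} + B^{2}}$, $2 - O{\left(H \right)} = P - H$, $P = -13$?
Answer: $- \frac{93}{599} - \frac{\sqrt{23633}}{30499} \approx -0.1603$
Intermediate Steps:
$l = -70$ ($l = - \frac{4}{3} + \frac{1}{3} \left(-206\right) = - \frac{4}{3} - \frac{206}{3} = -70$)
$O{\left(H \right)} = 15 + H$ ($O{\left(H \right)} = 2 - \left(-13 - H\right) = 2 + \left(13 + H\right) = 15 + H$)
$v{\left(V,B \right)} = \sqrt{B^{2} + V^{2}}$
$\frac{C{\left(191,l \right)}}{-599} + \frac{v{\left(-152,O{\left(8 \right)} \right)}}{-30499} = \frac{93}{-599} + \frac{\sqrt{\left(15 + 8\right)^{2} + \left(-152\right)^{2}}}{-30499} = 93 \left(- \frac{1}{599}\right) + \sqrt{23^{2} + 23104} \left(- \frac{1}{30499}\right) = - \frac{93}{599} + \sqrt{529 + 23104} \left(- \frac{1}{30499}\right) = - \frac{93}{599} + \sqrt{23633} \left(- \frac{1}{30499}\right) = - \frac{93}{599} - \frac{\sqrt{23633}}{30499}$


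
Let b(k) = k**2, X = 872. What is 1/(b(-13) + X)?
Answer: 1/1041 ≈ 0.00096061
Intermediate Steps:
1/(b(-13) + X) = 1/((-13)**2 + 872) = 1/(169 + 872) = 1/1041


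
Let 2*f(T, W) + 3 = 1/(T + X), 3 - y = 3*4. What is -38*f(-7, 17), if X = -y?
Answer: 95/2 ≈ 47.500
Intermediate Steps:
y = -9 (y = 3 - 3*4 = 3 - 1*12 = 3 - 12 = -9)
X = 9 (X = -1*(-9) = 9)
f(T, W) = -3/2 + 1/(2*(9 + T)) (f(T, W) = -3/2 + 1/(2*(T + 9)) = -3/2 + 1/(2*(9 + T)))
-38*f(-7, 17) = -19*(-26 - 3*(-7))/(9 - 7) = -19*(-26 + 21)/2 = -19*(-5)/2 = -38*(-5/4) = 95/2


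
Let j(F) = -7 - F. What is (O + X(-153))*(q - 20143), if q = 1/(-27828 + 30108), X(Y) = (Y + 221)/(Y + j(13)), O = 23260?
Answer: -7700097476857/16435 ≈ -4.6852e+8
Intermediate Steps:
X(Y) = (221 + Y)/(-20 + Y) (X(Y) = (Y + 221)/(Y + (-7 - 1*13)) = (221 + Y)/(Y + (-7 - 13)) = (221 + Y)/(Y - 20) = (221 + Y)/(-20 + Y))
q = 1/2280 ≈ 0.00043860
(O + X(-153))*(q - 20143) = (23260 + (221 - 153)/(-20 - 153))*(1/2280 - 20143) = (23260 + 68/(-173))*(-45926039/2280) = (23260 - 1/173*68)*(-45926039/2280) = (23260 - 68/173)*(-45926039/2280) = (4023912/173)*(-45926039/2280) = -7700097476857/16435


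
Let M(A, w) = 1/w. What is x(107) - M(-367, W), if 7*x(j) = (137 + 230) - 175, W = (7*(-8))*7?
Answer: 10753/392 ≈ 27.431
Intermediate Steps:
W = -392 (W = -56*7 = -392)
x(j) = 192/7 (x(j) = ((137 + 230) - 175)/7 = (367 - 175)/7 = (⅐)*192 = 192/7)
x(107) - M(-367, W) = 192/7 - 1/(-392) = 192/7 - 1*(-1/392) = 192/7 + 1/392 = 10753/392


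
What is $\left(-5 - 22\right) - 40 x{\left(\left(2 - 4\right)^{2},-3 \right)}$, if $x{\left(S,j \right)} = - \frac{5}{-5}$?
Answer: $-67$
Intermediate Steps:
$x{\left(S,j \right)} = 1$ ($x{\left(S,j \right)} = \left(-5\right) \left(- \frac{1}{5}\right) = 1$)
$\left(-5 - 22\right) - 40 x{\left(\left(2 - 4\right)^{2},-3 \right)} = \left(-5 - 22\right) - 40 = -27 - 40 = -67$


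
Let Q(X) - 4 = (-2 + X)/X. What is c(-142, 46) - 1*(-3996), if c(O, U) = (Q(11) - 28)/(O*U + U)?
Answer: 95032957/23782 ≈ 3996.0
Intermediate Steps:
Q(X) = 4 + (-2 + X)/X
c(O, U) = -255/(11*(U + O*U)) (c(O, U) = ((5 - 2/11) - 28)/(O*U + U) = ((5 - 2*1/11) - 28)/(U + O*U) = ((5 - 2/11) - 28)/(U + O*U) = (53/11 - 28)/(U + O*U) = -255/(11*(U + O*U)))
c(-142, 46) - 1*(-3996) = -255/11/(46*(1 - 142)) - 1*(-3996) = -255/11*1/46/(-141) + 3996 = -255/11*1/46*(-1/141) + 3996 = 85/23782 + 3996 = 95032957/23782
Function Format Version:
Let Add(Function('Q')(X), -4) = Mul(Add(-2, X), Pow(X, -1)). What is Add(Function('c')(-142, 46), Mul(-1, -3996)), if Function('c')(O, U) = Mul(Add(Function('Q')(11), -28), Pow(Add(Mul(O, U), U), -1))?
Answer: Rational(95032957, 23782) ≈ 3996.0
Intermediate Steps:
Function('Q')(X) = Add(4, Mul(Pow(X, -1), Add(-2, X))) (Function('Q')(X) = Add(4, Mul(Add(-2, X), Pow(X, -1))) = Add(4, Mul(Pow(X, -1), Add(-2, X))))
Function('c')(O, U) = Mul(Rational(-255, 11), Pow(Add(U, Mul(O, U)), -1)) (Function('c')(O, U) = Mul(Add(Add(5, Mul(-2, Pow(11, -1))), -28), Pow(Add(Mul(O, U), U), -1)) = Mul(Add(Add(5, Mul(-2, Rational(1, 11))), -28), Pow(Add(U, Mul(O, U)), -1)) = Mul(Add(Add(5, Rational(-2, 11)), -28), Pow(Add(U, Mul(O, U)), -1)) = Mul(Add(Rational(53, 11), -28), Pow(Add(U, Mul(O, U)), -1)) = Mul(Rational(-255, 11), Pow(Add(U, Mul(O, U)), -1)))
Add(Function('c')(-142, 46), Mul(-1, -3996)) = Add(Mul(Rational(-255, 11), Pow(46, -1), Pow(Add(1, -142), -1)), Mul(-1, -3996)) = Add(Mul(Rational(-255, 11), Rational(1, 46), Pow(-141, -1)), 3996) = Add(Mul(Rational(-255, 11), Rational(1, 46), Rational(-1, 141)), 3996) = Add(Rational(85, 23782), 3996) = Rational(95032957, 23782)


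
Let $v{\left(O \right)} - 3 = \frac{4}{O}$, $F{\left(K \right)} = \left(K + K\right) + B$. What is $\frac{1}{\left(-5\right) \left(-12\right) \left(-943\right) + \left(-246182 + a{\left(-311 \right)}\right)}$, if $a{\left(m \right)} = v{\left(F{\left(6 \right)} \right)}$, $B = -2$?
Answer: $- \frac{5}{1513793} \approx -3.303 \cdot 10^{-6}$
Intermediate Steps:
$F{\left(K \right)} = -2 + 2 K$ ($F{\left(K \right)} = \left(K + K\right) - 2 = 2 K - 2 = -2 + 2 K$)
$v{\left(O \right)} = 3 + \frac{4}{O}$
$a{\left(m \right)} = \frac{17}{5}$ ($a{\left(m \right)} = 3 + \frac{4}{-2 + 2 \cdot 6} = 3 + \frac{4}{-2 + 12} = 3 + \frac{4}{10} = 3 + 4 \cdot \frac{1}{10} = 3 + \frac{2}{5} = \frac{17}{5}$)
$\frac{1}{\left(-5\right) \left(-12\right) \left(-943\right) + \left(-246182 + a{\left(-311 \right)}\right)} = \frac{1}{\left(-5\right) \left(-12\right) \left(-943\right) + \left(-246182 + \frac{17}{5}\right)} = \frac{1}{60 \left(-943\right) - \frac{1230893}{5}} = \frac{1}{-56580 - \frac{1230893}{5}} = \frac{1}{- \frac{1513793}{5}} = - \frac{5}{1513793}$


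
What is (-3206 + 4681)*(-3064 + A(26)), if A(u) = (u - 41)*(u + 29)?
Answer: -5736275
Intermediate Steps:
A(u) = (-41 + u)*(29 + u)
(-3206 + 4681)*(-3064 + A(26)) = (-3206 + 4681)*(-3064 + (-1189 + 26² - 12*26)) = 1475*(-3064 + (-1189 + 676 - 312)) = 1475*(-3064 - 825) = 1475*(-3889) = -5736275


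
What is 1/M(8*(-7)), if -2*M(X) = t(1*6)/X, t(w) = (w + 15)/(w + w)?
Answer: 64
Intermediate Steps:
t(w) = (15 + w)/(2*w) (t(w) = (15 + w)/((2*w)) = (15 + w)*(1/(2*w)) = (15 + w)/(2*w))
M(X) = -7/(8*X) (M(X) = -(15 + 1*6)/(2*((1*6)))/(2*X) = -(½)*(15 + 6)/6/(2*X) = -(½)*(⅙)*21/(2*X) = -7/(8*X))
1/M(8*(-7)) = 1/(-7/(8*(8*(-7)))) = 1/(-7/8/(-56)) = 1/(-7/8*(-1/56)) = 1/(1/64) = 64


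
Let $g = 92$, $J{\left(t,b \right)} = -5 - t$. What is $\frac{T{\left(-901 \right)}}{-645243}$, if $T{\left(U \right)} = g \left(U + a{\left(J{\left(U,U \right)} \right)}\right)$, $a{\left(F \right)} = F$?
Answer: $\frac{460}{645243} \approx 0.00071291$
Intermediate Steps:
$T{\left(U \right)} = -460$ ($T{\left(U \right)} = 92 \left(U - \left(5 + U\right)\right) = 92 \left(-5\right) = -460$)
$\frac{T{\left(-901 \right)}}{-645243} = - \frac{460}{-645243} = \left(-460\right) \left(- \frac{1}{645243}\right) = \frac{460}{645243}$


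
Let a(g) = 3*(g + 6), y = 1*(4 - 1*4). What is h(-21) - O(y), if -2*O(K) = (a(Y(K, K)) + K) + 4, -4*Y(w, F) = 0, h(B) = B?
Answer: -10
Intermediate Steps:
Y(w, F) = 0 (Y(w, F) = -¼*0 = 0)
y = 0 (y = 1*(4 - 4) = 1*0 = 0)
a(g) = 18 + 3*g (a(g) = 3*(6 + g) = 18 + 3*g)
O(K) = -11 - K/2 (O(K) = -(((18 + 3*0) + K) + 4)/2 = -(((18 + 0) + K) + 4)/2 = -((18 + K) + 4)/2 = -(22 + K)/2 = -11 - K/2)
h(-21) - O(y) = -21 - (-11 - ½*0) = -21 - (-11 + 0) = -21 - 1*(-11) = -21 + 11 = -10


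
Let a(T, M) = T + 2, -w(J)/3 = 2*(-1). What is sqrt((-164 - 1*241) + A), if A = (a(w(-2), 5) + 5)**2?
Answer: 2*I*sqrt(59) ≈ 15.362*I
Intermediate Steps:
w(J) = 6 (w(J) = -6*(-1) = -3*(-2) = 6)
a(T, M) = 2 + T
A = 169 (A = ((2 + 6) + 5)**2 = (8 + 5)**2 = 13**2 = 169)
sqrt((-164 - 1*241) + A) = sqrt((-164 - 1*241) + 169) = sqrt((-164 - 241) + 169) = sqrt(-405 + 169) = sqrt(-236) = 2*I*sqrt(59)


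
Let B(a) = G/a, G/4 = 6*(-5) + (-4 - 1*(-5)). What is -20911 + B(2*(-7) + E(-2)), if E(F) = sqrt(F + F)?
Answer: -522572/25 + 29*I/25 ≈ -20903.0 + 1.16*I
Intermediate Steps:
E(F) = sqrt(2)*sqrt(F) (E(F) = sqrt(2*F) = sqrt(2)*sqrt(F))
G = -116 (G = 4*(6*(-5) + (-4 - 1*(-5))) = 4*(-30 + (-4 + 5)) = 4*(-30 + 1) = 4*(-29) = -116)
B(a) = -116/a
-20911 + B(2*(-7) + E(-2)) = -20911 - 116/(2*(-7) + sqrt(2)*sqrt(-2)) = -20911 - 116/(-14 + sqrt(2)*(I*sqrt(2))) = -20911 - 116*(-14 - 2*I)/200 = -20911 - 29*(-14 - 2*I)/50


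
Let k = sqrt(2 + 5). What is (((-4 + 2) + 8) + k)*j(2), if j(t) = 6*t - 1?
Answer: 66 + 11*sqrt(7) ≈ 95.103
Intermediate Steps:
k = sqrt(7) ≈ 2.6458
j(t) = -1 + 6*t
(((-4 + 2) + 8) + k)*j(2) = (((-4 + 2) + 8) + sqrt(7))*(-1 + 6*2) = ((-2 + 8) + sqrt(7))*(-1 + 12) = (6 + sqrt(7))*11 = 66 + 11*sqrt(7)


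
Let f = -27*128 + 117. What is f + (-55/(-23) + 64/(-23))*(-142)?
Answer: -75519/23 ≈ -3283.4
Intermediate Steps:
f = -3339 (f = -3456 + 117 = -3339)
f + (-55/(-23) + 64/(-23))*(-142) = -3339 + (-55/(-23) + 64/(-23))*(-142) = -3339 + (-55*(-1/23) + 64*(-1/23))*(-142) = -3339 + (55/23 - 64/23)*(-142) = -3339 - 9/23*(-142) = -3339 + 1278/23 = -75519/23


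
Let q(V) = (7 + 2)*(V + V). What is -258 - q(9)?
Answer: -420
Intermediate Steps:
q(V) = 18*V (q(V) = 9*(2*V) = 18*V)
-258 - q(9) = -258 - 18*9 = -258 - 1*162 = -258 - 162 = -420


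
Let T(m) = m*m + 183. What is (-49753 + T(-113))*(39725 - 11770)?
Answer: -1028771955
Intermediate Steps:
T(m) = 183 + m**2 (T(m) = m**2 + 183 = 183 + m**2)
(-49753 + T(-113))*(39725 - 11770) = (-49753 + (183 + (-113)**2))*(39725 - 11770) = (-49753 + (183 + 12769))*27955 = (-49753 + 12952)*27955 = -36801*27955 = -1028771955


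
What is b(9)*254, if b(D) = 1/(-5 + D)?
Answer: 127/2 ≈ 63.500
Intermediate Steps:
b(9)*254 = 254/(-5 + 9) = 254/4 = (¼)*254 = 127/2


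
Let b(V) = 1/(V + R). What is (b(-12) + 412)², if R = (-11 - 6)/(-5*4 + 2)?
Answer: 6719080900/39601 ≈ 1.6967e+5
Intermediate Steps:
R = 17/18 (R = -17/(-20 + 2) = -17/(-18) = -17*(-1/18) = 17/18 ≈ 0.94444)
b(V) = 1/(17/18 + V) (b(V) = 1/(V + 17/18) = 1/(17/18 + V))
(b(-12) + 412)² = (18/(17 + 18*(-12)) + 412)² = (18/(17 - 216) + 412)² = (18/(-199) + 412)² = (18*(-1/199) + 412)² = (-18/199 + 412)² = (81970/199)² = 6719080900/39601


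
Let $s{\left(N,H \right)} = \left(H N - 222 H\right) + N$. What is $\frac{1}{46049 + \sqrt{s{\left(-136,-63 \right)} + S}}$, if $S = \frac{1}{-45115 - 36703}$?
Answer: $\frac{3767637082}{173494085793095} - \frac{3 \sqrt{16674471336446}}{173494085793095} \approx 2.1646 \cdot 10^{-5}$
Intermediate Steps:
$s{\left(N,H \right)} = N - 222 H + H N$ ($s{\left(N,H \right)} = \left(- 222 H + H N\right) + N = N - 222 H + H N$)
$S = - \frac{1}{81818}$ ($S = \frac{1}{-81818} = - \frac{1}{81818} \approx -1.2222 \cdot 10^{-5}$)
$\frac{1}{46049 + \sqrt{s{\left(-136,-63 \right)} + S}} = \frac{1}{46049 + \sqrt{\left(-136 - -13986 - -8568\right) - \frac{1}{81818}}} = \frac{1}{46049 + \sqrt{\left(-136 + 13986 + 8568\right) - \frac{1}{81818}}} = \frac{1}{46049 + \sqrt{22418 - \frac{1}{81818}}} = \frac{1}{46049 + \sqrt{\frac{1834195923}{81818}}} = \frac{1}{46049 + \frac{3 \sqrt{16674471336446}}{81818}}$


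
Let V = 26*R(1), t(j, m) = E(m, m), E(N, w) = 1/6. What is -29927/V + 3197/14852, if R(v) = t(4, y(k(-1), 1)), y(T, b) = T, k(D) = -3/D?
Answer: -1333385851/193076 ≈ -6906.0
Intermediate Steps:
E(N, w) = 1/6 (E(N, w) = 1*(1/6) = 1/6)
t(j, m) = 1/6
R(v) = 1/6
V = 13/3 (V = 26*(1/6) = 13/3 ≈ 4.3333)
-29927/V + 3197/14852 = -29927/13/3 + 3197/14852 = -29927*3/13 + 3197*(1/14852) = -89781/13 + 3197/14852 = -1333385851/193076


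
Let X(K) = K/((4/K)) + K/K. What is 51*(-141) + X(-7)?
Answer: -28711/4 ≈ -7177.8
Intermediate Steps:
X(K) = 1 + K**2/4 (X(K) = K*(K/4) + 1 = K**2/4 + 1 = 1 + K**2/4)
51*(-141) + X(-7) = 51*(-141) + (1 + (1/4)*(-7)**2) = -7191 + (1 + (1/4)*49) = -7191 + (1 + 49/4) = -7191 + 53/4 = -28711/4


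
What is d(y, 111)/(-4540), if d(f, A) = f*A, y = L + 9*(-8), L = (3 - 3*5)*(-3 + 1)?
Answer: 1332/1135 ≈ 1.1736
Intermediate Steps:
L = 24 (L = (3 - 15)*(-2) = -12*(-2) = 24)
y = -48 (y = 24 + 9*(-8) = 24 - 72 = -48)
d(f, A) = A*f
d(y, 111)/(-4540) = (111*(-48))/(-4540) = -5328*(-1/4540) = 1332/1135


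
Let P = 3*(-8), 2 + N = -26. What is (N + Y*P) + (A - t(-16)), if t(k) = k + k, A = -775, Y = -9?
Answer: -555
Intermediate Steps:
N = -28 (N = -2 - 26 = -28)
P = -24
t(k) = 2*k
(N + Y*P) + (A - t(-16)) = (-28 - 9*(-24)) + (-775 - 2*(-16)) = (-28 + 216) + (-775 - 1*(-32)) = 188 + (-775 + 32) = 188 - 743 = -555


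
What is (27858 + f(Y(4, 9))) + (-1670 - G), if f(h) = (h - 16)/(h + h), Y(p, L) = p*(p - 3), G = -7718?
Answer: 67809/2 ≈ 33905.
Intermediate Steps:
Y(p, L) = p*(-3 + p)
f(h) = (-16 + h)/(2*h) (f(h) = (-16 + h)/((2*h)) = (-16 + h)*(1/(2*h)) = (-16 + h)/(2*h))
(27858 + f(Y(4, 9))) + (-1670 - G) = (27858 + (-16 + 4*(-3 + 4))/(2*((4*(-3 + 4))))) + (-1670 - 1*(-7718)) = (27858 + (-16 + 4*1)/(2*((4*1)))) + (-1670 + 7718) = (27858 + (½)*(-16 + 4)/4) + 6048 = (27858 + (½)*(¼)*(-12)) + 6048 = (27858 - 3/2) + 6048 = 55713/2 + 6048 = 67809/2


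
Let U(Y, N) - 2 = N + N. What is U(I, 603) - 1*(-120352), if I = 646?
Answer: 121560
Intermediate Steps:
U(Y, N) = 2 + 2*N (U(Y, N) = 2 + (N + N) = 2 + 2*N)
U(I, 603) - 1*(-120352) = (2 + 2*603) - 1*(-120352) = (2 + 1206) + 120352 = 1208 + 120352 = 121560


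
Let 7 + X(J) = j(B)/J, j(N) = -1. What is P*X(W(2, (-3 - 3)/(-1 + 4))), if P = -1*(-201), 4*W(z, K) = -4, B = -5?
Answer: -1206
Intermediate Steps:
W(z, K) = -1 (W(z, K) = (¼)*(-4) = -1)
P = 201
X(J) = -7 - 1/J
P*X(W(2, (-3 - 3)/(-1 + 4))) = 201*(-7 - 1/(-1)) = 201*(-7 - 1*(-1)) = 201*(-7 + 1) = 201*(-6) = -1206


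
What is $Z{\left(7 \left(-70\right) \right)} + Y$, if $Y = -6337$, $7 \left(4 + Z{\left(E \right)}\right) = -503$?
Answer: $- \frac{44890}{7} \approx -6412.9$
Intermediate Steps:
$Z{\left(E \right)} = - \frac{531}{7}$ ($Z{\left(E \right)} = -4 + \frac{1}{7} \left(-503\right) = -4 - \frac{503}{7} = - \frac{531}{7}$)
$Z{\left(7 \left(-70\right) \right)} + Y = - \frac{531}{7} - 6337 = - \frac{44890}{7}$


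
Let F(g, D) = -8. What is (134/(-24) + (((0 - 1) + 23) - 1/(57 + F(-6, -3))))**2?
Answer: 92948881/345744 ≈ 268.84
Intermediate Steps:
(134/(-24) + (((0 - 1) + 23) - 1/(57 + F(-6, -3))))**2 = (134/(-24) + (((0 - 1) + 23) - 1/(57 - 8)))**2 = (134*(-1/24) + ((-1 + 23) - 1/49))**2 = (-67/12 + (22 - 1*1/49))**2 = (-67/12 + (22 - 1/49))**2 = (-67/12 + 1077/49)**2 = (9641/588)**2 = 92948881/345744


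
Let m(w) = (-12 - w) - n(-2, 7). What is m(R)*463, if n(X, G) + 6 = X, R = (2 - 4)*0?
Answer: -1852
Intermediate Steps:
R = 0 (R = -2*0 = 0)
n(X, G) = -6 + X
m(w) = -4 - w (m(w) = (-12 - w) - (-6 - 2) = (-12 - w) - 1*(-8) = (-12 - w) + 8 = -4 - w)
m(R)*463 = (-4 - 1*0)*463 = (-4 + 0)*463 = -4*463 = -1852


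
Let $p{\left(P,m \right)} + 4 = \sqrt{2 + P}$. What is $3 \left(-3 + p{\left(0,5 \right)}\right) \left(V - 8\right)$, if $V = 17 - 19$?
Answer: $210 - 30 \sqrt{2} \approx 167.57$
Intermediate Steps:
$p{\left(P,m \right)} = -4 + \sqrt{2 + P}$
$V = -2$ ($V = 17 - 19 = -2$)
$3 \left(-3 + p{\left(0,5 \right)}\right) \left(V - 8\right) = 3 \left(-3 - \left(4 - \sqrt{2 + 0}\right)\right) \left(-2 - 8\right) = 3 \left(-3 - \left(4 - \sqrt{2}\right)\right) \left(-10\right) = 3 \left(-7 + \sqrt{2}\right) \left(-10\right) = \left(-21 + 3 \sqrt{2}\right) \left(-10\right) = 210 - 30 \sqrt{2}$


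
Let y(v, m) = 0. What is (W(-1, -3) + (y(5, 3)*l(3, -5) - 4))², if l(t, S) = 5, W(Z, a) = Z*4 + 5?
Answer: 9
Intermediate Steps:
W(Z, a) = 5 + 4*Z (W(Z, a) = 4*Z + 5 = 5 + 4*Z)
(W(-1, -3) + (y(5, 3)*l(3, -5) - 4))² = ((5 + 4*(-1)) + (0*5 - 4))² = ((5 - 4) + (0 - 4))² = (1 - 4)² = (-3)² = 9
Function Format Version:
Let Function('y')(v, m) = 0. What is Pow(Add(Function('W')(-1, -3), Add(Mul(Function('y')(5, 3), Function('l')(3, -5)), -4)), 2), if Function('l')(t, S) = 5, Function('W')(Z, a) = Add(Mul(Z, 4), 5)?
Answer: 9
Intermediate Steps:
Function('W')(Z, a) = Add(5, Mul(4, Z)) (Function('W')(Z, a) = Add(Mul(4, Z), 5) = Add(5, Mul(4, Z)))
Pow(Add(Function('W')(-1, -3), Add(Mul(Function('y')(5, 3), Function('l')(3, -5)), -4)), 2) = Pow(Add(Add(5, Mul(4, -1)), Add(Mul(0, 5), -4)), 2) = Pow(Add(Add(5, -4), Add(0, -4)), 2) = Pow(Add(1, -4), 2) = Pow(-3, 2) = 9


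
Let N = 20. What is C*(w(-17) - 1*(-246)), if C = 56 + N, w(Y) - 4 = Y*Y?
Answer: 40964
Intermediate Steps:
w(Y) = 4 + Y**2 (w(Y) = 4 + Y*Y = 4 + Y**2)
C = 76 (C = 56 + 20 = 76)
C*(w(-17) - 1*(-246)) = 76*((4 + (-17)**2) - 1*(-246)) = 76*((4 + 289) + 246) = 76*(293 + 246) = 76*539 = 40964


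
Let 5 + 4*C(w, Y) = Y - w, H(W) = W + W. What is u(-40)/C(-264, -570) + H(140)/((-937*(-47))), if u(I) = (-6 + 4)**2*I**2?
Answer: -1127311320/13696129 ≈ -82.309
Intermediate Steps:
H(W) = 2*W
C(w, Y) = -5/4 - w/4 + Y/4 (C(w, Y) = -5/4 + (Y - w)/4 = -5/4 + (-w/4 + Y/4) = -5/4 - w/4 + Y/4)
u(I) = 4*I**2 (u(I) = (-2)**2*I**2 = 4*I**2)
u(-40)/C(-264, -570) + H(140)/((-937*(-47))) = (4*(-40)**2)/(-5/4 - 1/4*(-264) + (1/4)*(-570)) + (2*140)/((-937*(-47))) = (4*1600)/(-5/4 + 66 - 285/2) + 280/44039 = 6400/(-311/4) + 280*(1/44039) = 6400*(-4/311) + 280/44039 = -25600/311 + 280/44039 = -1127311320/13696129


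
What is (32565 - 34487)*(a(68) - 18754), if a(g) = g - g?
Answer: 36045188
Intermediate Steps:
a(g) = 0
(32565 - 34487)*(a(68) - 18754) = (32565 - 34487)*(0 - 18754) = -1922*(-18754) = 36045188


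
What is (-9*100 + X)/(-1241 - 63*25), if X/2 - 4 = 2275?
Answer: -1829/1408 ≈ -1.2990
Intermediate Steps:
X = 4558 (X = 8 + 2*2275 = 8 + 4550 = 4558)
(-9*100 + X)/(-1241 - 63*25) = (-9*100 + 4558)/(-1241 - 63*25) = (-900 + 4558)/(-1241 - 1575) = 3658/(-2816) = 3658*(-1/2816) = -1829/1408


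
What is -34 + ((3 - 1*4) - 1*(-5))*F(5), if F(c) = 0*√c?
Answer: -34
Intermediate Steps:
F(c) = 0
-34 + ((3 - 1*4) - 1*(-5))*F(5) = -34 + ((3 - 1*4) - 1*(-5))*0 = -34 + ((3 - 4) + 5)*0 = -34 + (-1 + 5)*0 = -34 + 4*0 = -34 + 0 = -34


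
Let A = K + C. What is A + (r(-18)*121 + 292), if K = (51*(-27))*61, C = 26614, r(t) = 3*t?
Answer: -63625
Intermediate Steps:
K = -83997 (K = -1377*61 = -83997)
A = -57383 (A = -83997 + 26614 = -57383)
A + (r(-18)*121 + 292) = -57383 + ((3*(-18))*121 + 292) = -57383 + (-54*121 + 292) = -57383 + (-6534 + 292) = -57383 - 6242 = -63625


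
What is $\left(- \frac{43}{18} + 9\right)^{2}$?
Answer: $\frac{14161}{324} \approx 43.707$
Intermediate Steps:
$\left(- \frac{43}{18} + 9\right)^{2} = \left(\frac{119}{18}\right)^{2} = \frac{14161}{324}$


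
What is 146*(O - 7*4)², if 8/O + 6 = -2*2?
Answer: 3027456/25 ≈ 1.2110e+5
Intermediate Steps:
O = -⅘ (O = 8/(-6 - 2*2) = 8/(-6 - 4) = 8/(-10) = 8*(-⅒) = -⅘ ≈ -0.80000)
146*(O - 7*4)² = 146*(-⅘ - 7*4)² = 146*(-⅘ - 28)² = 146*(-144/5)² = 146*(20736/25) = 3027456/25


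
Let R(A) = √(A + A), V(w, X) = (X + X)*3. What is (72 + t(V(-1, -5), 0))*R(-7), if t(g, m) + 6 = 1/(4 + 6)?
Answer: 661*I*√14/10 ≈ 247.32*I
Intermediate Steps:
V(w, X) = 6*X (V(w, X) = (2*X)*3 = 6*X)
R(A) = √2*√A (R(A) = √(2*A) = √2*√A)
t(g, m) = -59/10 (t(g, m) = -6 + 1/(4 + 6) = -6 + 1/10 = -6 + ⅒ = -59/10)
(72 + t(V(-1, -5), 0))*R(-7) = (72 - 59/10)*(√2*√(-7)) = 661*(√2*(I*√7))/10 = 661*(I*√14)/10 = 661*I*√14/10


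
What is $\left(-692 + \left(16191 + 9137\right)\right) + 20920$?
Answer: $45556$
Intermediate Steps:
$\left(-692 + \left(16191 + 9137\right)\right) + 20920 = \left(-692 + 25328\right) + 20920 = 24636 + 20920 = 45556$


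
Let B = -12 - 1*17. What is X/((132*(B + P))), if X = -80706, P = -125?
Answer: 13451/3388 ≈ 3.9702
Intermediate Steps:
B = -29 (B = -12 - 17 = -29)
X/((132*(B + P))) = -80706*1/(132*(-29 - 125)) = -80706/(132*(-154)) = -80706/(-20328) = -80706*(-1/20328) = 13451/3388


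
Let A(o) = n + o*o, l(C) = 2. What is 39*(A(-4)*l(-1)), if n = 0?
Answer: 1248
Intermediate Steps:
A(o) = o² (A(o) = 0 + o*o = 0 + o² = o²)
39*(A(-4)*l(-1)) = 39*((-4)²*2) = 39*(16*2) = 39*32 = 1248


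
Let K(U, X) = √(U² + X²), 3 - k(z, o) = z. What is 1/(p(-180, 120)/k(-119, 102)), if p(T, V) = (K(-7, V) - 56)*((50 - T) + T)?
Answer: 3416/282825 + 61*√14449/282825 ≈ 0.038004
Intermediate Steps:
k(z, o) = 3 - z
p(T, V) = -2800 + 50*√(49 + V²) (p(T, V) = (√((-7)² + V²) - 56)*((50 - T) + T) = (√(49 + V²) - 56)*50 = (-56 + √(49 + V²))*50 = -2800 + 50*√(49 + V²))
1/(p(-180, 120)/k(-119, 102)) = 1/((-2800 + 50*√(49 + 120²))/(3 - 1*(-119))) = 1/((-2800 + 50*√(49 + 14400))/(3 + 119)) = 1/((-2800 + 50*√14449)/122) = 1/((-2800 + 50*√14449)*(1/122)) = 1/(-1400/61 + 25*√14449/61)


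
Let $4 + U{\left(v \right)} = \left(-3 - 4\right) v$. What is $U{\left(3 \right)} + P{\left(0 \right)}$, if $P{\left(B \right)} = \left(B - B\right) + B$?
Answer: $-25$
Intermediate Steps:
$P{\left(B \right)} = B$ ($P{\left(B \right)} = 0 + B = B$)
$U{\left(v \right)} = -4 - 7 v$ ($U{\left(v \right)} = -4 + \left(-3 - 4\right) v = -4 - 7 v$)
$U{\left(3 \right)} + P{\left(0 \right)} = \left(-4 - 21\right) + 0 = -25 + 0 = -25$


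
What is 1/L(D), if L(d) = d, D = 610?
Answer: 1/610 ≈ 0.0016393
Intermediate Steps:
1/L(D) = 1/610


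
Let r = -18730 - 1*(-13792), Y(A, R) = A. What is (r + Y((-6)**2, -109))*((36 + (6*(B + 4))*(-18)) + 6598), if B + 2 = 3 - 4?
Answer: -31990452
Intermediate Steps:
B = -3 (B = -2 + (3 - 4) = -2 - 1 = -3)
r = -4938 (r = -18730 + 13792 = -4938)
(r + Y((-6)**2, -109))*((36 + (6*(B + 4))*(-18)) + 6598) = (-4938 + (-6)**2)*((36 + (6*(-3 + 4))*(-18)) + 6598) = (-4938 + 36)*((36 + (6*1)*(-18)) + 6598) = -4902*((36 + 6*(-18)) + 6598) = -4902*((36 - 108) + 6598) = -4902*(-72 + 6598) = -4902*6526 = -31990452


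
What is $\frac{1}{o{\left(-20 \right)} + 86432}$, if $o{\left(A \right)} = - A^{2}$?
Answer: $\frac{1}{86032} \approx 1.1624 \cdot 10^{-5}$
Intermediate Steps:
$\frac{1}{o{\left(-20 \right)} + 86432} = \frac{1}{- \left(-20\right)^{2} + 86432} = \frac{1}{\left(-1\right) 400 + 86432} = \frac{1}{-400 + 86432} = \frac{1}{86032}$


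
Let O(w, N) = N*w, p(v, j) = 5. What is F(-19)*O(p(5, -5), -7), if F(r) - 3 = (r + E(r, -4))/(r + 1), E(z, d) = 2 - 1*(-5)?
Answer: -385/3 ≈ -128.33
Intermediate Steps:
E(z, d) = 7 (E(z, d) = 2 + 5 = 7)
F(r) = 3 + (7 + r)/(1 + r) (F(r) = 3 + (r + 7)/(r + 1) = 3 + (7 + r)/(1 + r))
F(-19)*O(p(5, -5), -7) = (2*(5 + 2*(-19))/(1 - 19))*(-7*5) = (2*(5 - 38)/(-18))*(-35) = (2*(-1/18)*(-33))*(-35) = (11/3)*(-35) = -385/3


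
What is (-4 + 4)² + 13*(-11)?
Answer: -143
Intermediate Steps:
(-4 + 4)² + 13*(-11) = 0² - 143 = 0 - 143 = -143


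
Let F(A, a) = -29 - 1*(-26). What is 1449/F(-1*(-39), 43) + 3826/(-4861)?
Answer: -2351689/4861 ≈ -483.79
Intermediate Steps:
F(A, a) = -3 (F(A, a) = -29 + 26 = -3)
1449/F(-1*(-39), 43) + 3826/(-4861) = 1449/(-3) + 3826/(-4861) = 1449*(-⅓) + 3826*(-1/4861) = -483 - 3826/4861 = -2351689/4861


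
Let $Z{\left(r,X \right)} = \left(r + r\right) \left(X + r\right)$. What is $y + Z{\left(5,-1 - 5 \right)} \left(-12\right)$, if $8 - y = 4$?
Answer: $124$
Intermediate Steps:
$y = 4$ ($y = 8 - 4 = 4$)
$Z{\left(r,X \right)} = 2 r \left(X + r\right)$
$y + Z{\left(5,-1 - 5 \right)} \left(-12\right) = 4 + 2 \cdot 5 \left(\left(-1 - 5\right) + 5\right) \left(-12\right) = 4 + 2 \cdot 5 \left(-6 + 5\right) \left(-12\right) = 4 + 2 \cdot 5 \left(-1\right) \left(-12\right) = 4 - -120 = 4 + 120 = 124$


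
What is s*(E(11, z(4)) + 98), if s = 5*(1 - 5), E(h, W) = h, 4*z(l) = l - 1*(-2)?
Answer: -2180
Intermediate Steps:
z(l) = ½ + l/4 (z(l) = (l - 1*(-2))/4 = (l + 2)/4 = (2 + l)/4 = ½ + l/4)
s = -20 (s = 5*(-4) = -20)
s*(E(11, z(4)) + 98) = -20*(11 + 98) = -20*109 = -2180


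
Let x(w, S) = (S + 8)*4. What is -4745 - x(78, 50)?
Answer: -4977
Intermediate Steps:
x(w, S) = 32 + 4*S (x(w, S) = (8 + S)*4 = 32 + 4*S)
-4745 - x(78, 50) = -4745 - (32 + 4*50) = -4745 - (32 + 200) = -4745 - 1*232 = -4745 - 232 = -4977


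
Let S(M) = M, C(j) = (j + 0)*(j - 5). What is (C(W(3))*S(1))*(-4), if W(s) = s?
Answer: 24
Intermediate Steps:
C(j) = j*(-5 + j)
(C(W(3))*S(1))*(-4) = ((3*(-5 + 3))*1)*(-4) = ((3*(-2))*1)*(-4) = -6*1*(-4) = -6*(-4) = 24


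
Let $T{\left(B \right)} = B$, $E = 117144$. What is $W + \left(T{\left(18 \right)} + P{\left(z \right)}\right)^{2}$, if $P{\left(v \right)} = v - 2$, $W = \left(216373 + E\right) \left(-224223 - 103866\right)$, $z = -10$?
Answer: $-109423258977$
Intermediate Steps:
$W = -109423259013$ ($W = \left(216373 + 117144\right) \left(-224223 - 103866\right) = 333517 \left(-328089\right) = -109423259013$)
$P{\left(v \right)} = -2 + v$
$W + \left(T{\left(18 \right)} + P{\left(z \right)}\right)^{2} = -109423259013 + \left(18 - 12\right)^{2} = -109423259013 + 6^{2} = -109423259013 + 36 = -109423258977$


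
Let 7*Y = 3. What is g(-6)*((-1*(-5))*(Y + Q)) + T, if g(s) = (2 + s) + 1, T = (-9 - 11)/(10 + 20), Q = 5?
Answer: -1724/21 ≈ -82.095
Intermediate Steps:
T = -2/3 (T = -20/30 = -20*1/30 = -2/3 ≈ -0.66667)
g(s) = 3 + s
Y = 3/7 (Y = (1/7)*3 = 3/7 ≈ 0.42857)
g(-6)*((-1*(-5))*(Y + Q)) + T = (3 - 6)*((-1*(-5))*(3/7 + 5)) - 2/3 = -15*38/7 - 2/3 = -3*190/7 - 2/3 = -570/7 - 2/3 = -1724/21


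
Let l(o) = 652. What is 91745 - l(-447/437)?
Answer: 91093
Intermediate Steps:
91745 - l(-447/437) = 91745 - 1*652 = 91745 - 652 = 91093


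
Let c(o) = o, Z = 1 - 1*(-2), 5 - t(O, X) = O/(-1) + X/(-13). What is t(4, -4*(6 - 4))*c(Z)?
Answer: 327/13 ≈ 25.154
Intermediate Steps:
t(O, X) = 5 + O + X/13 (t(O, X) = 5 - (O/(-1) + X/(-13)) = 5 - (O*(-1) + X*(-1/13)) = 5 - (-O - X/13) = 5 + (O + X/13) = 5 + O + X/13)
Z = 3 (Z = 1 + 2 = 3)
t(4, -4*(6 - 4))*c(Z) = (5 + 4 + (-4*(6 - 4))/13)*3 = (5 + 4 + (-4*2)/13)*3 = (5 + 4 + (1/13)*(-8))*3 = (5 + 4 - 8/13)*3 = (109/13)*3 = 327/13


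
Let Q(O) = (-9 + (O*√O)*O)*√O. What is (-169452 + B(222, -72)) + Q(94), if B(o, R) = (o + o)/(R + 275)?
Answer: 134210240/203 - 9*√94 ≈ 6.6105e+5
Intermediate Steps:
B(o, R) = 2*o/(275 + R) (B(o, R) = (2*o)/(275 + R) = 2*o/(275 + R))
Q(O) = √O*(-9 + O^(5/2)) (Q(O) = (-9 + O^(3/2)*O)*√O = (-9 + O^(5/2))*√O = √O*(-9 + O^(5/2)))
(-169452 + B(222, -72)) + Q(94) = (-169452 + 2*222/(275 - 72)) + (94³ - 9*√94) = (-169452 + 2*222/203) + (830584 - 9*√94) = (-169452 + 2*222*(1/203)) + (830584 - 9*√94) = (-169452 + 444/203) + (830584 - 9*√94) = -34398312/203 + (830584 - 9*√94) = 134210240/203 - 9*√94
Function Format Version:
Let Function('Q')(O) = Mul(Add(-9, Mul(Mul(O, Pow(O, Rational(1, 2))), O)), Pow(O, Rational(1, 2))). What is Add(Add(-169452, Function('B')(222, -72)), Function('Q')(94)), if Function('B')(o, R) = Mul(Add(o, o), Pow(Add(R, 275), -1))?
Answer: Add(Rational(134210240, 203), Mul(-9, Pow(94, Rational(1, 2)))) ≈ 6.6105e+5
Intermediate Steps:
Function('B')(o, R) = Mul(2, o, Pow(Add(275, R), -1)) (Function('B')(o, R) = Mul(Mul(2, o), Pow(Add(275, R), -1)) = Mul(2, o, Pow(Add(275, R), -1)))
Function('Q')(O) = Mul(Pow(O, Rational(1, 2)), Add(-9, Pow(O, Rational(5, 2)))) (Function('Q')(O) = Mul(Add(-9, Mul(Pow(O, Rational(3, 2)), O)), Pow(O, Rational(1, 2))) = Mul(Add(-9, Pow(O, Rational(5, 2))), Pow(O, Rational(1, 2))) = Mul(Pow(O, Rational(1, 2)), Add(-9, Pow(O, Rational(5, 2)))))
Add(Add(-169452, Function('B')(222, -72)), Function('Q')(94)) = Add(Add(-169452, Mul(2, 222, Pow(Add(275, -72), -1))), Add(Pow(94, 3), Mul(-9, Pow(94, Rational(1, 2))))) = Add(Add(-169452, Mul(2, 222, Pow(203, -1))), Add(830584, Mul(-9, Pow(94, Rational(1, 2))))) = Add(Add(-169452, Mul(2, 222, Rational(1, 203))), Add(830584, Mul(-9, Pow(94, Rational(1, 2))))) = Add(Add(-169452, Rational(444, 203)), Add(830584, Mul(-9, Pow(94, Rational(1, 2))))) = Add(Rational(-34398312, 203), Add(830584, Mul(-9, Pow(94, Rational(1, 2))))) = Add(Rational(134210240, 203), Mul(-9, Pow(94, Rational(1, 2))))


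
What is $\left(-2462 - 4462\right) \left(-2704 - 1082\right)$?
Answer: $26214264$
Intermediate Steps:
$\left(-2462 - 4462\right) \left(-2704 - 1082\right) = \left(-6924\right) \left(-3786\right) = 26214264$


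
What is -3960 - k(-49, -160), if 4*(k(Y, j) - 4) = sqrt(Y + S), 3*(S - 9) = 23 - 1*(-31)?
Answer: -3964 - I*sqrt(22)/4 ≈ -3964.0 - 1.1726*I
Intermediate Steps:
S = 27 (S = 9 + (23 - 1*(-31))/3 = 9 + (23 + 31)/3 = 9 + (1/3)*54 = 9 + 18 = 27)
k(Y, j) = 4 + sqrt(27 + Y)/4 (k(Y, j) = 4 + sqrt(Y + 27)/4 = 4 + sqrt(27 + Y)/4)
-3960 - k(-49, -160) = -3960 - (4 + sqrt(27 - 49)/4) = -3960 - (4 + sqrt(-22)/4) = -3960 - (4 + (I*sqrt(22))/4) = -3960 - (4 + I*sqrt(22)/4) = -3960 + (-4 - I*sqrt(22)/4) = -3964 - I*sqrt(22)/4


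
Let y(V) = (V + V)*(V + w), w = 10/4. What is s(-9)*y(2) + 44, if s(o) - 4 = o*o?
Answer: 1574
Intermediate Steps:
w = 5/2 (w = 10*(¼) = 5/2 ≈ 2.5000)
s(o) = 4 + o² (s(o) = 4 + o*o = 4 + o²)
y(V) = 2*V*(5/2 + V) (y(V) = (V + V)*(V + 5/2) = (2*V)*(5/2 + V) = 2*V*(5/2 + V))
s(-9)*y(2) + 44 = (4 + (-9)²)*(2*(5 + 2*2)) + 44 = (4 + 81)*(2*(5 + 4)) + 44 = 85*(2*9) + 44 = 85*18 + 44 = 1530 + 44 = 1574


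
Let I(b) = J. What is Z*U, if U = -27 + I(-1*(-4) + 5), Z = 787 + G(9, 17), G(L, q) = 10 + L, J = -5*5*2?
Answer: -62062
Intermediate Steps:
J = -50 (J = -25*2 = -50)
I(b) = -50
Z = 806 (Z = 787 + (10 + 9) = 787 + 19 = 806)
U = -77 (U = -27 - 50 = -77)
Z*U = 806*(-77) = -62062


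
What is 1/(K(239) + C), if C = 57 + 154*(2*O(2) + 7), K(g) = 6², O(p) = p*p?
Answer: 1/2403 ≈ 0.00041615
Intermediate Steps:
O(p) = p²
K(g) = 36
C = 2367 (C = 57 + 154*(2*2² + 7) = 57 + 154*(2*4 + 7) = 57 + 154*(8 + 7) = 57 + 154*15 = 57 + 2310 = 2367)
1/(K(239) + C) = 1/(36 + 2367) = 1/2403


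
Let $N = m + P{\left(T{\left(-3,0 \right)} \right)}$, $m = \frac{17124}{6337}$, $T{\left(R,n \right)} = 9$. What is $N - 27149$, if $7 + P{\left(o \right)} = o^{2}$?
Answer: $- \frac{171557151}{6337} \approx -27072.0$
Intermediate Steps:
$P{\left(o \right)} = -7 + o^{2}$
$m = \frac{17124}{6337}$ ($m = 17124 \cdot \frac{1}{6337} = \frac{17124}{6337} \approx 2.7022$)
$N = \frac{486062}{6337}$ ($N = \frac{17124}{6337} - \left(7 - 9^{2}\right) = \frac{17124}{6337} + \left(-7 + 81\right) = \frac{17124}{6337} + 74 = \frac{486062}{6337} \approx 76.702$)
$N - 27149 = \frac{486062}{6337} - 27149 = - \frac{171557151}{6337}$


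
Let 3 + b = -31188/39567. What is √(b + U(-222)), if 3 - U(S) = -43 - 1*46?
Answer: 5*√5072533/1199 ≈ 9.3921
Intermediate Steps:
U(S) = 92 (U(S) = 3 - (-43 - 1*46) = 3 - (-43 - 46) = 3 - 1*(-89) = 3 + 89 = 92)
b = -49963/13189 (b = -3 - 31188/39567 = -3 - 31188*1/39567 = -3 - 10396/13189 = -49963/13189 ≈ -3.7882)
√(b + U(-222)) = √(-49963/13189 + 92) = √(1163425/13189) = 5*√5072533/1199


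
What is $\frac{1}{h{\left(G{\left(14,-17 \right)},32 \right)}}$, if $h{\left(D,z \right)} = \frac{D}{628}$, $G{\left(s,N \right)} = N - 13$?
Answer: $- \frac{314}{15} \approx -20.933$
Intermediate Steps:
$G{\left(s,N \right)} = -13 + N$
$h{\left(D,z \right)} = \frac{D}{628}$ ($h{\left(D,z \right)} = D \frac{1}{628} = \frac{D}{628}$)
$\frac{1}{h{\left(G{\left(14,-17 \right)},32 \right)}} = \frac{1}{\frac{1}{628} \left(-13 - 17\right)} = \frac{1}{\frac{1}{628} \left(-30\right)} = \frac{1}{- \frac{15}{314}} = - \frac{314}{15}$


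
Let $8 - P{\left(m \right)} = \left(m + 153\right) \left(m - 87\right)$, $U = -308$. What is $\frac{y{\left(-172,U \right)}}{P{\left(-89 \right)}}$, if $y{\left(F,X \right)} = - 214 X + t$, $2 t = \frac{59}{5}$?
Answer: $\frac{659179}{112720} \approx 5.8479$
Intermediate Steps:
$P{\left(m \right)} = 8 - \left(-87 + m\right) \left(153 + m\right)$ ($P{\left(m \right)} = 8 - \left(m + 153\right) \left(m - 87\right) = 8 - \left(153 + m\right) \left(-87 + m\right) = 8 - \left(-87 + m\right) \left(153 + m\right)$)
$t = \frac{59}{10}$ ($t = \frac{59 \cdot \frac{1}{5}}{2} = \frac{1}{2} \cdot \frac{59}{5} = \frac{59}{10} \approx 5.9$)
$y{\left(F,X \right)} = \frac{59}{10} - 214 X$ ($y{\left(F,X \right)} = - 214 X + \frac{59}{10} = \frac{59}{10} - 214 X$)
$\frac{y{\left(-172,U \right)}}{P{\left(-89 \right)}} = \frac{\frac{59}{10} - -65912}{13319 - \left(-89\right)^{2} - -5874} = \frac{\frac{59}{10} + 65912}{13319 - 7921 + 5874} = \frac{659179}{10 \left(13319 - 7921 + 5874\right)} = \frac{659179}{10 \cdot 11272} = \frac{659179}{10} \cdot \frac{1}{11272} = \frac{659179}{112720}$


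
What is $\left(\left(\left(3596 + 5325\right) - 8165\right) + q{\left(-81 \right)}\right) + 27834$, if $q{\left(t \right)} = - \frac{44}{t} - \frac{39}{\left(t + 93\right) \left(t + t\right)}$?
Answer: $\frac{18526685}{648} \approx 28591.0$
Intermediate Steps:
$q{\left(t \right)} = - \frac{44}{t} - \frac{39}{2 t \left(93 + t\right)}$ ($q{\left(t \right)} = - \frac{44}{t} - \frac{39}{\left(93 + t\right) 2 t} = - \frac{44}{t} - \frac{39}{2 t \left(93 + t\right)}$)
$\left(\left(\left(3596 + 5325\right) - 8165\right) + q{\left(-81 \right)}\right) + 27834 = \left(\left(\left(3596 + 5325\right) - 8165\right) + \frac{-8223 - -7128}{2 \left(-81\right) \left(93 - 81\right)}\right) + 27834 = \left(\left(8921 - 8165\right) + \frac{1}{2} \left(- \frac{1}{81}\right) \frac{1}{12} \left(-8223 + 7128\right)\right) + 27834 = \left(756 + \frac{1}{2} \left(- \frac{1}{81}\right) \frac{1}{12} \left(-1095\right)\right) + 27834 = \left(756 + \frac{365}{648}\right) + 27834 = \frac{490253}{648} + 27834 = \frac{18526685}{648}$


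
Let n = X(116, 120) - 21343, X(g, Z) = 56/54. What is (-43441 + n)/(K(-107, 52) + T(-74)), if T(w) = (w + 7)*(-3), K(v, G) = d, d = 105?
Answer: -874570/4131 ≈ -211.71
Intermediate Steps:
X(g, Z) = 28/27 (X(g, Z) = 56*(1/54) = 28/27)
K(v, G) = 105
n = -576233/27 (n = 28/27 - 21343 = -576233/27 ≈ -21342.)
T(w) = -21 - 3*w (T(w) = (7 + w)*(-3) = -21 - 3*w)
(-43441 + n)/(K(-107, 52) + T(-74)) = (-43441 - 576233/27)/(105 + (-21 - 3*(-74))) = -1749140/(27*(105 + (-21 + 222))) = -1749140/(27*(105 + 201)) = -1749140/27/306 = -1749140/27*1/306 = -874570/4131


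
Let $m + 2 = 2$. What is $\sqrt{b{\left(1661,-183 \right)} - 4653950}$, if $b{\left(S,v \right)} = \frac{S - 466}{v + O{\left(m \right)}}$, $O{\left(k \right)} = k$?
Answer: $\frac{i \sqrt{155856350235}}{183} \approx 2157.3 i$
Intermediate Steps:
$m = 0$ ($m = -2 + 2 = 0$)
$b{\left(S,v \right)} = \frac{-466 + S}{v}$ ($b{\left(S,v \right)} = \frac{S - 466}{v + 0} = \frac{-466 + S}{v}$)
$\sqrt{b{\left(1661,-183 \right)} - 4653950} = \sqrt{\frac{-466 + 1661}{-183} - 4653950} = \sqrt{\left(- \frac{1}{183}\right) 1195 - 4653950} = \sqrt{- \frac{1195}{183} - 4653950} = \sqrt{- \frac{851674045}{183}} = \frac{i \sqrt{155856350235}}{183}$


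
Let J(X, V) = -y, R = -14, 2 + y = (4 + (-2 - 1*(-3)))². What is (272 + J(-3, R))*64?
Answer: 15936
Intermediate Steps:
y = 23 (y = -2 + (4 + (-2 - 1*(-3)))² = -2 + (4 + (-2 + 3))² = -2 + (4 + 1)² = -2 + 5² = -2 + 25 = 23)
J(X, V) = -23 (J(X, V) = -1*23 = -23)
(272 + J(-3, R))*64 = (272 - 23)*64 = 249*64 = 15936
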